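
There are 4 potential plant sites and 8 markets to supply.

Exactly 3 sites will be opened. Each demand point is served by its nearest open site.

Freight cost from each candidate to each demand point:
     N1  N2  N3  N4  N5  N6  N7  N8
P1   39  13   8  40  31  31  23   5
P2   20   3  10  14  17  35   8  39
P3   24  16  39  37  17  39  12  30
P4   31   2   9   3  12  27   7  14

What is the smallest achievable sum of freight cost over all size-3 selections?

84

Open {P1, P2, P4}.
  N1→P2 20, N2→P4 2, N3→P1 8, N4→P4 3, N5→P4 12, N6→P4 27, N7→P4 7, N8→P1 5  ⇒ total 84.
Compare {P1, P3, P4}: total 88.
Compare {P2, P3, P4}: total 94.
No size-3 selection does better; minimum is 84.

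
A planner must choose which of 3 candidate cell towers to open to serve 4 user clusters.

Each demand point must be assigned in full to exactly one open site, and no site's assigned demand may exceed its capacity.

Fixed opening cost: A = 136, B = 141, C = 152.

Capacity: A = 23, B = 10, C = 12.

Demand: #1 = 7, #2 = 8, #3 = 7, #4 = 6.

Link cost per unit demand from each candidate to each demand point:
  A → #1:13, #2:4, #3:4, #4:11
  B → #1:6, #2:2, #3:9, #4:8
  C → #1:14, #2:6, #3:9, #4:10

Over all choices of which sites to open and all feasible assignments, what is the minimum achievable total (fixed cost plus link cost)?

Open {A, B}; cheapest assignment that respects the capacities:
  A (cap 23, load 21): #2, #3, #4 — cost 8×4 + 7×4 + 6×11 = 126
  B (cap 10, load 7): #1 — cost 7×6 = 42
  Shipping 168, fixed 277 → total 445.
  Any other capacity-feasible assignment to {A, B} ships for at least 168.
Compare {A, C}: its best feasible assignment gives total 499.
Compare {A, B, C}: its best feasible assignment gives total 591.
Every other set of open sites that can feasibly serve all demand totals ≥ 499 even under its best assignment. Minimum: 445.

445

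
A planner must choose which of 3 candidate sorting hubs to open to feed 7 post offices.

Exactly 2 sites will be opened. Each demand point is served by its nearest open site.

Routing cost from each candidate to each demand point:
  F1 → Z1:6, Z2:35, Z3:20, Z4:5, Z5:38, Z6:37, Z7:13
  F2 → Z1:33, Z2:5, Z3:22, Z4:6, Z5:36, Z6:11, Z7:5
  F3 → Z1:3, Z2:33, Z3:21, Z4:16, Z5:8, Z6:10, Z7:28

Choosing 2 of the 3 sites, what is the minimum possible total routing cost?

Open {F2, F3}.
  Z1→F3 3, Z2→F2 5, Z3→F3 21, Z4→F2 6, Z5→F3 8, Z6→F3 10, Z7→F2 5  ⇒ total 58.
Compare {F1, F2}: total 88.
Compare {F1, F3}: total 92.

58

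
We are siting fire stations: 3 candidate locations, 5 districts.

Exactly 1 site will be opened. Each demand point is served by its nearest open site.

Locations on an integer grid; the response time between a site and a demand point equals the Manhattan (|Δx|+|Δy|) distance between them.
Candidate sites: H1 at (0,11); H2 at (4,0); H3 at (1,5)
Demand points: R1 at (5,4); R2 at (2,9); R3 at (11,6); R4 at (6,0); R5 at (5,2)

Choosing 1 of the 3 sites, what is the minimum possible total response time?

Open {H2}.
  R1→H2 5, R2→H2 11, R3→H2 13, R4→H2 2, R5→H2 3  ⇒ total 34.
Compare {H3}: total 38.
Compare {H1}: total 63.

34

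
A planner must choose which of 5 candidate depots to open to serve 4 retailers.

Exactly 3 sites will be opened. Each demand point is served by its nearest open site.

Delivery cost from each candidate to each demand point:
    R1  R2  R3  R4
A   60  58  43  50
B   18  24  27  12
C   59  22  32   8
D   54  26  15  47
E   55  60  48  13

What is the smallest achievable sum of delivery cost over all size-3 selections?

63

Open {B, C, D}.
  R1→B 18, R2→C 22, R3→D 15, R4→C 8  ⇒ total 63.
Compare {A, B, D}: total 69.
Compare {B, D, E}: total 69.
No size-3 selection does better; minimum is 63.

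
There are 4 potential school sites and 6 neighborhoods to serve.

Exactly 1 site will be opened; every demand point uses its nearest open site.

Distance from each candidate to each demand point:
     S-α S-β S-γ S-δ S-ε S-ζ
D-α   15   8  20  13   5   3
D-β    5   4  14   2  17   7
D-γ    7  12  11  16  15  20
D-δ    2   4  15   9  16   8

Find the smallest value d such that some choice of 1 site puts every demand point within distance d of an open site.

Open {D-δ}.
  Farthest demand point is S-ε at distance 16 (to D-δ); all others are ≤ 16.
With {D-β} the worst case is 17.
With {D-α} the worst case is 20.
No size-1 selection achieves below 16.

16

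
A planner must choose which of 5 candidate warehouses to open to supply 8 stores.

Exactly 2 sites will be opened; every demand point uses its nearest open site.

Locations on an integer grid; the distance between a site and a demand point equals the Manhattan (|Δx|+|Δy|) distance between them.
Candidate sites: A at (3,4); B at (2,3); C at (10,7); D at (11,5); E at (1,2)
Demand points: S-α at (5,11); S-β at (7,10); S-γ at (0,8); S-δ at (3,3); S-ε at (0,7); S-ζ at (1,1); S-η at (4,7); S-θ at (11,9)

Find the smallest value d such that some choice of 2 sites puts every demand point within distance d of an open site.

Open {A, C}.
  Farthest demand point is S-α at distance 9 (to A); all others are ≤ 9.
With {A, D} the worst case is 9.
With {B, C} the worst case is 9.
No size-2 selection achieves below 9.

9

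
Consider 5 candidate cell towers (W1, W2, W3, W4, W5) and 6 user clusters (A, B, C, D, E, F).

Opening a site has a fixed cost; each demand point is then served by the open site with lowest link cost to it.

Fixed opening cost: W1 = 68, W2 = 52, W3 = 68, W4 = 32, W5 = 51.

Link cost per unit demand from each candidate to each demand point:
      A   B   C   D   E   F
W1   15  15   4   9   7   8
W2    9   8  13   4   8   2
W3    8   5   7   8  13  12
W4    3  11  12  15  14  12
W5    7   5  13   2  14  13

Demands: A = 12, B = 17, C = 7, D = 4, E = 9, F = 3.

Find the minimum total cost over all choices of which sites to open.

395

Open {W1, W4, W5}: assign each demand point to its cheapest open site.
  A→W4 12×3=36, B→W5 17×5=85, C→W1 7×4=28, D→W5 4×2=8, E→W1 9×7=63, F→W1 3×8=24
  link cost 244, fixed 151 → total 395.
Compare {W1, W5}: link cost 292 + fixed 119 = 411.
Compare {W2, W3, W4}: link cost 264 + fixed 152 = 416.
Compare {W2, W4, W5}: link cost 291 + fixed 135 = 426.
All other subsets cost ≥ 411. Minimum total cost: 395.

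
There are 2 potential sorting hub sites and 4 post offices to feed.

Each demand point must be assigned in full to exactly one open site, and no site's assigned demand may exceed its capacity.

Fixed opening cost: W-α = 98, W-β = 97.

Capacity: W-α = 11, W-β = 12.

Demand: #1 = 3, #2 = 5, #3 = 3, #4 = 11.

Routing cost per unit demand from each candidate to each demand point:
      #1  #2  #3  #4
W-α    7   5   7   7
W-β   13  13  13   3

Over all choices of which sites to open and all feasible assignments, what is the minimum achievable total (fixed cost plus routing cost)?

295

Open {W-α, W-β}; cheapest assignment that respects the capacities:
  W-α (cap 11, load 11): #1, #2, #3 — cost 3×7 + 5×5 + 3×7 = 67
  W-β (cap 12, load 11): #4 — cost 11×3 = 33
  Shipping 100, fixed 195 → total 295.
  Any other capacity-feasible assignment to {W-α, W-β} ships for at least 100.
Total demand is 22 and no other set of sites has combined capacity ≥ 22, so {W-α, W-β} is the only feasible choice of open sites. Minimum: 295.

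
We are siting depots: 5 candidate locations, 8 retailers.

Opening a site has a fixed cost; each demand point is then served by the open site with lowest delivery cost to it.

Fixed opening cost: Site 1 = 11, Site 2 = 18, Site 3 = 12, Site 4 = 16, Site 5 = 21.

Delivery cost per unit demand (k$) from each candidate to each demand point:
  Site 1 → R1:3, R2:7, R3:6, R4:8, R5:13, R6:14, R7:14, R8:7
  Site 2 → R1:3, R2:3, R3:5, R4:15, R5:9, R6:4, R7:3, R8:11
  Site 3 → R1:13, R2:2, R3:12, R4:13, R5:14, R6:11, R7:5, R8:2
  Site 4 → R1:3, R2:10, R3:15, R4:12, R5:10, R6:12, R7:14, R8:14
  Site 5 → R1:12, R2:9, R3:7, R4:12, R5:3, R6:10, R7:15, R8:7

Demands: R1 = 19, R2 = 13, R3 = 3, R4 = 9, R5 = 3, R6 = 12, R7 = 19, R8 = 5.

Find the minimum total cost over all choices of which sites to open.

Open {Site 1, Site 2, Site 3}: assign each demand point to its cheapest open site.
  R1→Site 1 19×3=57, R2→Site 3 13×2=26, R3→Site 2 3×5=15, R4→Site 1 9×8=72, R5→Site 2 3×9=27, R6→Site 2 12×4=48, R7→Site 2 19×3=57, R8→Site 3 5×2=10
  delivery cost 312, fixed 41 → total 353.
Compare {Site 1, Site 2, Site 3, Site 5}: delivery cost 294 + fixed 62 = 356.
Compare {Site 1, Site 2, Site 3, Site 4}: delivery cost 312 + fixed 57 = 369.
Compare {Site 1, Site 2, Site 3, Site 4, Site 5}: delivery cost 294 + fixed 78 = 372.
All other subsets cost ≥ 356. Minimum total cost: 353.

353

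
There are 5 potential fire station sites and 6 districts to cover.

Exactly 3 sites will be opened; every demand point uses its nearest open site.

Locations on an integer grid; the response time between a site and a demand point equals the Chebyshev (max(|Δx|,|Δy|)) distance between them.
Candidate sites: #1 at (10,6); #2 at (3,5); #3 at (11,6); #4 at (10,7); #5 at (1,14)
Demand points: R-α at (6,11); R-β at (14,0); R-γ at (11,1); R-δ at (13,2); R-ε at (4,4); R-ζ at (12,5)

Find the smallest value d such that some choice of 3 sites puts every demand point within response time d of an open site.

Open {#1, #2, #3}.
  Farthest demand point is R-β at response time 6 (to #1); all others are ≤ 6.
With {#1, #2, #4} the worst case is 6.
With {#1, #2, #5} the worst case is 6.
No size-3 selection achieves below 6.

6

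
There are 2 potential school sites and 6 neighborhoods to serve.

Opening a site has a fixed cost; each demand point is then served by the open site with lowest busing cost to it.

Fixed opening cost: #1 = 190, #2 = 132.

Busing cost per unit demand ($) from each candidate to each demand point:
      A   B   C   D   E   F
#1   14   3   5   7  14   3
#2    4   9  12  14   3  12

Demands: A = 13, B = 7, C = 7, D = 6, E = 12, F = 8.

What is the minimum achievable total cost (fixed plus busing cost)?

532

Open {#1, #2}: assign each demand point to its cheapest open site.
  A→#2 13×4=52, B→#1 7×3=21, C→#1 7×5=35, D→#1 6×7=42, E→#2 12×3=36, F→#1 8×3=24
  busing cost 210, fixed 322 → total 532.
Compare {#2}: busing cost 415 + fixed 132 = 547.
Compare {#1}: busing cost 472 + fixed 190 = 662.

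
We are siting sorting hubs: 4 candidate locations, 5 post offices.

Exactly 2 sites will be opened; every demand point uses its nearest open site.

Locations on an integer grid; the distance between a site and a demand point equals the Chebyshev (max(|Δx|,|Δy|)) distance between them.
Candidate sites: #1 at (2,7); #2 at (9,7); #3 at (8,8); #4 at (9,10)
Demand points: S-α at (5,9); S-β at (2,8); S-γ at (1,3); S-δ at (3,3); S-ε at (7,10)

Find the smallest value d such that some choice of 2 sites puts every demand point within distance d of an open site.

4

Open {#1, #2}.
  Farthest demand point is S-γ at distance 4 (to #1); all others are ≤ 4.
With {#1, #3} the worst case is 4.
With {#1, #4} the worst case is 4.
No size-2 selection achieves below 4.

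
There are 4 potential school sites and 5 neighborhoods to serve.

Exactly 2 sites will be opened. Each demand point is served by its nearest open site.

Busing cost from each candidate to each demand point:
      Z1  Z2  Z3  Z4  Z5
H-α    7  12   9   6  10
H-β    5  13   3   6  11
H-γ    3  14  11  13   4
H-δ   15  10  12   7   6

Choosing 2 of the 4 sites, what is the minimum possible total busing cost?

29

Open {H-β, H-γ}.
  Z1→H-γ 3, Z2→H-β 13, Z3→H-β 3, Z4→H-β 6, Z5→H-γ 4  ⇒ total 29.
Compare {H-β, H-δ}: total 30.
Compare {H-α, H-γ}: total 34.
No size-2 selection does better; minimum is 29.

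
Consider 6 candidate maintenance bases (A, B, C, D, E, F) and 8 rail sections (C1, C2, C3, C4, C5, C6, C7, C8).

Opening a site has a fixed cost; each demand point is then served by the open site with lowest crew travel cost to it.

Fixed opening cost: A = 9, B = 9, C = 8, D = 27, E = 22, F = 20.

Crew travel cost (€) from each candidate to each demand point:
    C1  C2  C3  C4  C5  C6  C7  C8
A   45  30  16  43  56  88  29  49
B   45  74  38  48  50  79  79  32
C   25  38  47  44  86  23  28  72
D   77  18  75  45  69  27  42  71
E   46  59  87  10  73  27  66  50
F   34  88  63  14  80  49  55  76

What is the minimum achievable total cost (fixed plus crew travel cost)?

262

Open {A, B, C, E}: assign each demand point to its cheapest open site.
  C1→C 25, C2→A 30, C3→A 16, C4→E 10, C5→B 50, C6→C 23, C7→C 28, C8→B 32
  crew travel cost 214, fixed 48 → total 262.
Compare {A, B, C, F}: crew travel cost 218 + fixed 46 = 264.
Compare {A, B, C}: crew travel cost 247 + fixed 26 = 273.
Compare {A, C, E}: crew travel cost 237 + fixed 39 = 276.
All other subsets cost ≥ 264. Minimum total cost: 262.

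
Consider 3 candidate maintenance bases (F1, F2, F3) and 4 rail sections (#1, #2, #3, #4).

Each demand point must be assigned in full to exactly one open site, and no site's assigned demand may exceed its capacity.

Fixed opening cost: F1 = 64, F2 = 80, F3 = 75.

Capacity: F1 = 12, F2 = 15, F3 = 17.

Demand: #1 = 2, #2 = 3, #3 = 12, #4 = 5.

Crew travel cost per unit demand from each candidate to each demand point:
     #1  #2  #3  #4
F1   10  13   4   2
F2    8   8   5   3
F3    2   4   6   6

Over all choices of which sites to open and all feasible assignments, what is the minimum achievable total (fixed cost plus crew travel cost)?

Open {F1, F3}; cheapest assignment that respects the capacities:
  F1 (cap 12, load 12): #3 — cost 12×4 = 48
  F3 (cap 17, load 10): #1, #2, #4 — cost 2×2 + 3×4 + 5×6 = 46
  Shipping 94, fixed 139 → total 233.
  Any other capacity-feasible assignment to {F1, F3} ships for at least 94.
Compare {F1, F2}: its best feasible assignment gives total 247.
Compare {F2, F3}: its best feasible assignment gives total 258.
Every other set of open sites that can feasibly serve all demand totals ≥ 247 even under its best assignment. Minimum: 233.

233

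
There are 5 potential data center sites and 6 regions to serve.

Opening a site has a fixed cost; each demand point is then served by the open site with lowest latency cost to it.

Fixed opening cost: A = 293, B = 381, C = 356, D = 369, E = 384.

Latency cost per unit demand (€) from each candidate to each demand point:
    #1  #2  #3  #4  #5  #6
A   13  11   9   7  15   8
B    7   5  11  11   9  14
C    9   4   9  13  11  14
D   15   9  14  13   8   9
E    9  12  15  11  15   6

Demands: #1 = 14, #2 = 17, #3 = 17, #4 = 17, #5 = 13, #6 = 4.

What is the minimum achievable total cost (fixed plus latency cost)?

1111

Open {B}: assign each demand point to its cheapest open site.
  #1→B 14×7=98, #2→B 17×5=85, #3→B 17×11=187, #4→B 17×11=187, #5→B 13×9=117, #6→B 4×14=56
  latency cost 730, fixed 381 → total 1111.
Compare {C}: latency cost 767 + fixed 356 = 1123.
Compare {A}: latency cost 868 + fixed 293 = 1161.
Compare {A, B}: latency cost 604 + fixed 674 = 1278.
All other subsets cost ≥ 1123. Minimum total cost: 1111.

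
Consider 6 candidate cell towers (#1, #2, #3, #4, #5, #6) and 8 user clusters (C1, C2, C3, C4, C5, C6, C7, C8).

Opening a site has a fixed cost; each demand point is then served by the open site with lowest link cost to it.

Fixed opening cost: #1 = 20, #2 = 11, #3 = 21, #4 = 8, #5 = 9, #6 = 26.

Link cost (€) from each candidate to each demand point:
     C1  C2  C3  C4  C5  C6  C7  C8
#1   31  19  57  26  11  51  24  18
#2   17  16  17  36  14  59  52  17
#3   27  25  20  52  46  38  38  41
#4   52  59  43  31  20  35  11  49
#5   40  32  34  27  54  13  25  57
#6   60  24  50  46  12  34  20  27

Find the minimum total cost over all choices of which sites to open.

Open {#2, #4, #5}: assign each demand point to its cheapest open site.
  C1→#2 17, C2→#2 16, C3→#2 17, C4→#5 27, C5→#2 14, C6→#5 13, C7→#4 11, C8→#2 17
  link cost 132, fixed 28 → total 160.
Compare {#2, #5}: link cost 146 + fixed 20 = 166.
Compare {#1, #2, #4, #5}: link cost 128 + fixed 48 = 176.
Compare {#2, #4}: link cost 158 + fixed 19 = 177.
All other subsets cost ≥ 166. Minimum total cost: 160.

160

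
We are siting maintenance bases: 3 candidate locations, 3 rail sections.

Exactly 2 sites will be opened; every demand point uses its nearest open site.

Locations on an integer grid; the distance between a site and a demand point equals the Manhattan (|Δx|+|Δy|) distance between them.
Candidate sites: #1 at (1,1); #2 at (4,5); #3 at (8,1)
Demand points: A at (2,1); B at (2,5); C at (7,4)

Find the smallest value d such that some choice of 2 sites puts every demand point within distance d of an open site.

4

Open {#1, #2}.
  Farthest demand point is C at distance 4 (to #2); all others are ≤ 4.
With {#1, #3} the worst case is 5.
With {#2, #3} the worst case is 6.
No size-2 selection achieves below 4.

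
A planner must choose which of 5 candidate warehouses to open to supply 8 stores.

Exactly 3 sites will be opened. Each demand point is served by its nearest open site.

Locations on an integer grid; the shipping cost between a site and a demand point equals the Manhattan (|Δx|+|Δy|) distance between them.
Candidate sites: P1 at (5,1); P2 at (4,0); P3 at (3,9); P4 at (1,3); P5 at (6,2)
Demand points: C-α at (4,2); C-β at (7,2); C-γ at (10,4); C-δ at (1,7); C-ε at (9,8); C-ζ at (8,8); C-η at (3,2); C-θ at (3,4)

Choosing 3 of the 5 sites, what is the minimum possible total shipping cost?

Open {P3, P4, P5}.
  C-α→P5 2, C-β→P5 1, C-γ→P5 6, C-δ→P3 4, C-ε→P3 7, C-ζ→P3 6, C-η→P4 3, C-θ→P4 3  ⇒ total 32.
Compare {P1, P3, P5}: total 34.
Compare {P2, P3, P5}: total 34.
No size-3 selection does better; minimum is 32.

32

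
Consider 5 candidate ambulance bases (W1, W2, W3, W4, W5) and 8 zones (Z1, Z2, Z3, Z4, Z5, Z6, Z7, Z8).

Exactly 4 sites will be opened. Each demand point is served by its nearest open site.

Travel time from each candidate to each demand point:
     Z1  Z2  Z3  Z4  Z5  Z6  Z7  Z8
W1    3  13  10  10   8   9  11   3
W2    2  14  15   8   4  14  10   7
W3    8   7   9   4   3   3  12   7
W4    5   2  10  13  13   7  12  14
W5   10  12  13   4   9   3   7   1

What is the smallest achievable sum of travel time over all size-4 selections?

Open {W2, W3, W4, W5}.
  Z1→W2 2, Z2→W4 2, Z3→W3 9, Z4→W3 4, Z5→W3 3, Z6→W3 3, Z7→W5 7, Z8→W5 1  ⇒ total 31.
Compare {W1, W3, W4, W5}: total 32.
Compare {W1, W2, W4, W5}: total 33.
No size-4 selection does better; minimum is 31.

31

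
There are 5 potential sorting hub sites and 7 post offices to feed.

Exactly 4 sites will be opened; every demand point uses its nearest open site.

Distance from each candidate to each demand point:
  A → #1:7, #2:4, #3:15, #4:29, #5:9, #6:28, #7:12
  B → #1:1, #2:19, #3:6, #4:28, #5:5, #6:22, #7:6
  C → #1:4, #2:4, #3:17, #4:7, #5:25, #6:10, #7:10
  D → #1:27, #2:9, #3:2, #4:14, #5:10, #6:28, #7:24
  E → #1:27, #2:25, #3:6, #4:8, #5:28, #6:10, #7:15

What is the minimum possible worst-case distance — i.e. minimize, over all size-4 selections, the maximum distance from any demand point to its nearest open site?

Open {A, B, C, D}.
  Farthest demand point is #6 at distance 10 (to C); all others are ≤ 10.
With {A, B, C, E} the worst case is 10.
With {A, B, D, E} the worst case is 10.
No size-4 selection achieves below 10.

10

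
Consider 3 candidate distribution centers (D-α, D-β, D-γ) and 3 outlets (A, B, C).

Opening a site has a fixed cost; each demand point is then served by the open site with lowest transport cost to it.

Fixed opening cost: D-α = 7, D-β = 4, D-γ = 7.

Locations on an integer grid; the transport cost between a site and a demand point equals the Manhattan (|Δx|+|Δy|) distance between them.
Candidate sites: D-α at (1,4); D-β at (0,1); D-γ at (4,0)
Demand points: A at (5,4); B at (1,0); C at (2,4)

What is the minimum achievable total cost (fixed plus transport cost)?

Open {D-α}: assign each demand point to its cheapest open site.
  A→D-α 4, B→D-α 4, C→D-α 1
  transport cost 9, fixed 7 → total 16.
Compare {D-α, D-β}: transport cost 7 + fixed 11 = 18.
Compare {D-β}: transport cost 15 + fixed 4 = 19.
Compare {D-γ}: transport cost 14 + fixed 7 = 21.
All other subsets cost ≥ 18. Minimum total cost: 16.

16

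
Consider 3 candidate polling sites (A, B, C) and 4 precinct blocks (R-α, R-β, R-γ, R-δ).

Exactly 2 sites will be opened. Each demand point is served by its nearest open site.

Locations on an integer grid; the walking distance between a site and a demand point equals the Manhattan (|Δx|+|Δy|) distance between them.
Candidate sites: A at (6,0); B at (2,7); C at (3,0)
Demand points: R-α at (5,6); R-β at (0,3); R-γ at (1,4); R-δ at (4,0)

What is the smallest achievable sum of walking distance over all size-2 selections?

Open {B, C}.
  R-α→B 4, R-β→B 6, R-γ→B 4, R-δ→C 1  ⇒ total 15.
Compare {A, B}: total 16.
Compare {A, C}: total 20.

15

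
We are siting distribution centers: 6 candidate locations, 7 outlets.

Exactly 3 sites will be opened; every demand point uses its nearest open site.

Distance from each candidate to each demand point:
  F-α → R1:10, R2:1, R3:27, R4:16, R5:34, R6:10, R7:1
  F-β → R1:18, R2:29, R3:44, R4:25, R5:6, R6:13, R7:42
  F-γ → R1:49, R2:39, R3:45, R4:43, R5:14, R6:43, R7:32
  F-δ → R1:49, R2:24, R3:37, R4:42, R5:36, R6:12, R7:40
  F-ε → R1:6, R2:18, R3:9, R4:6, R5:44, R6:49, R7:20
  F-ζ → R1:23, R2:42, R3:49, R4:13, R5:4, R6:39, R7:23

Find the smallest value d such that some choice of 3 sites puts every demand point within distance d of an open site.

10

Open {F-α, F-β, F-ε}.
  Farthest demand point is R6 at distance 10 (to F-α); all others are ≤ 10.
With {F-α, F-ε, F-ζ} the worst case is 10.
With {F-α, F-γ, F-ε} the worst case is 14.
No size-3 selection achieves below 10.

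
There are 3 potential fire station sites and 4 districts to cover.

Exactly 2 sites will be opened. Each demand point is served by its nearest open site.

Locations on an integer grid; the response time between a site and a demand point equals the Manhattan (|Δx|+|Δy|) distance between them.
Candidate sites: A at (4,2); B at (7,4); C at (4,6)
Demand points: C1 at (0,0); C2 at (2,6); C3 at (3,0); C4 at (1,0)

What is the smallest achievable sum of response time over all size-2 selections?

16

Open {A, C}.
  C1→A 6, C2→C 2, C3→A 3, C4→A 5  ⇒ total 16.
Compare {A, B}: total 20.
Compare {B, C}: total 28.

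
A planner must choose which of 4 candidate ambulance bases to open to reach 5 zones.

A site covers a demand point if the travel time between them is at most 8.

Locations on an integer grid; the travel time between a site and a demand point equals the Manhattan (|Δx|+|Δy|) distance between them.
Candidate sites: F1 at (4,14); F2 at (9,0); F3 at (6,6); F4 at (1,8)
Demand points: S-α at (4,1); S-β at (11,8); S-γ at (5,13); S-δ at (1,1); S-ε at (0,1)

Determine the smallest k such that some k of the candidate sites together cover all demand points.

2

Coverage sets (demand points within 8 of each site):
  F1: {S-γ}
  F2: {S-α}
  F3: {S-α, S-β, S-γ}
  F4: {S-δ, S-ε}
No single site covers all 5 demand points.
But {F3, F4} covers everything, so the minimum is 2.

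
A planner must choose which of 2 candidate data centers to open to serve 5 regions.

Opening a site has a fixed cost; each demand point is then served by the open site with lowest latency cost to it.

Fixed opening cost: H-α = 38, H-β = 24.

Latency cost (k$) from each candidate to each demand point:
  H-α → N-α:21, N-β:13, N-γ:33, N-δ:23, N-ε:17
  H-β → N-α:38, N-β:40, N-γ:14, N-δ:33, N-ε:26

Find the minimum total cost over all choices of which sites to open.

145

Open {H-α}: assign each demand point to its cheapest open site.
  N-α→H-α 21, N-β→H-α 13, N-γ→H-α 33, N-δ→H-α 23, N-ε→H-α 17
  latency cost 107, fixed 38 → total 145.
Compare {H-α, H-β}: latency cost 88 + fixed 62 = 150.
Compare {H-β}: latency cost 151 + fixed 24 = 175.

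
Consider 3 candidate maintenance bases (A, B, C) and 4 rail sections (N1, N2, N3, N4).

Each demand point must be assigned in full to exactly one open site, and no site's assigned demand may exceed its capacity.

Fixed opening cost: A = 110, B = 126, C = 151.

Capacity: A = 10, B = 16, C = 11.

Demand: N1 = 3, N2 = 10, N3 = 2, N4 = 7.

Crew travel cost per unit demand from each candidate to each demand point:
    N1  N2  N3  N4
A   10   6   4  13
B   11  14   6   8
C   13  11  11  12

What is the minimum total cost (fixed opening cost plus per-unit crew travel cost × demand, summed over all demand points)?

Open {A, B}; cheapest assignment that respects the capacities:
  A (cap 10, load 10): N2 — cost 10×6 = 60
  B (cap 16, load 12): N1, N3, N4 — cost 3×11 + 2×6 + 7×8 = 101
  Shipping 161, fixed 236 → total 397.
  Any other capacity-feasible assignment to {A, B} ships for at least 161.
Compare {B, C}: its best feasible assignment gives total 488.
Compare {A, B, C}: its best feasible assignment gives total 548.
Every other set of open sites that can feasibly serve all demand totals ≥ 488 even under its best assignment. Minimum: 397.

397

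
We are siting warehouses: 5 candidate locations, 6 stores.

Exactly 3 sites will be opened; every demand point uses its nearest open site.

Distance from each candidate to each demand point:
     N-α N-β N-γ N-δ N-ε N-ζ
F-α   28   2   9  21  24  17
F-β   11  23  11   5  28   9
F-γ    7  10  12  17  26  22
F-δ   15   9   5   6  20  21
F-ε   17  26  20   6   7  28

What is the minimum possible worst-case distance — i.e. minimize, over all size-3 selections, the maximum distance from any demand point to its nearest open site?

11

Open {F-α, F-β, F-ε}.
  Farthest demand point is N-α at distance 11 (to F-β); all others are ≤ 11.
With {F-β, F-γ, F-ε} the worst case is 11.
With {F-β, F-δ, F-ε} the worst case is 11.
No size-3 selection achieves below 11.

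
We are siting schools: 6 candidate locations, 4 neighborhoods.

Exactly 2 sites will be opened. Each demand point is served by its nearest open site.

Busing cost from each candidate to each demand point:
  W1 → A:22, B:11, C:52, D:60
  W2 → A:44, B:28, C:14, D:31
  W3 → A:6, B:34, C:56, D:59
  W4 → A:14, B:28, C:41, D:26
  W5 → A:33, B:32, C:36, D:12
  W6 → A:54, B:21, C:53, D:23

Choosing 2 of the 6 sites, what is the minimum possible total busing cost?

78

Open {W1, W2}.
  A→W1 22, B→W1 11, C→W2 14, D→W2 31  ⇒ total 78.
Compare {W2, W3}: total 79.
Compare {W1, W5}: total 81.
No size-2 selection does better; minimum is 78.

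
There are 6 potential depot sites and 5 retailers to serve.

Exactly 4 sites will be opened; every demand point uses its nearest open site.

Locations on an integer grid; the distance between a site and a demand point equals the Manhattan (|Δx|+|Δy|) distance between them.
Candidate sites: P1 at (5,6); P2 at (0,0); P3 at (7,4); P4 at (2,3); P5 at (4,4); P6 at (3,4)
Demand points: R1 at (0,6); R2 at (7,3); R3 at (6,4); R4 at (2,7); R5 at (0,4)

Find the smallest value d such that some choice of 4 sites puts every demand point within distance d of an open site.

5

Open {P1, P2, P3, P4}.
  Farthest demand point is R1 at distance 5 (to P1); all others are ≤ 5.
With {P1, P2, P3, P5} the worst case is 5.
With {P1, P2, P3, P6} the worst case is 5.
No size-4 selection achieves below 5.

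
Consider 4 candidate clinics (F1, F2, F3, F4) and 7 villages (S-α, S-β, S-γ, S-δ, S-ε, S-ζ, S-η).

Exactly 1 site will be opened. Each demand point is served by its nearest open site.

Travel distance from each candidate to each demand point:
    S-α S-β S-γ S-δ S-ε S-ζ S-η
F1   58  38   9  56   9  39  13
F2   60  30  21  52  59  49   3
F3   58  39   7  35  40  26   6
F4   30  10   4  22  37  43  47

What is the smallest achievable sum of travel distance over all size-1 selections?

193

Open {F4}.
  S-α→F4 30, S-β→F4 10, S-γ→F4 4, S-δ→F4 22, S-ε→F4 37, S-ζ→F4 43, S-η→F4 47  ⇒ total 193.
Compare {F3}: total 211.
Compare {F1}: total 222.
No size-1 selection does better; minimum is 193.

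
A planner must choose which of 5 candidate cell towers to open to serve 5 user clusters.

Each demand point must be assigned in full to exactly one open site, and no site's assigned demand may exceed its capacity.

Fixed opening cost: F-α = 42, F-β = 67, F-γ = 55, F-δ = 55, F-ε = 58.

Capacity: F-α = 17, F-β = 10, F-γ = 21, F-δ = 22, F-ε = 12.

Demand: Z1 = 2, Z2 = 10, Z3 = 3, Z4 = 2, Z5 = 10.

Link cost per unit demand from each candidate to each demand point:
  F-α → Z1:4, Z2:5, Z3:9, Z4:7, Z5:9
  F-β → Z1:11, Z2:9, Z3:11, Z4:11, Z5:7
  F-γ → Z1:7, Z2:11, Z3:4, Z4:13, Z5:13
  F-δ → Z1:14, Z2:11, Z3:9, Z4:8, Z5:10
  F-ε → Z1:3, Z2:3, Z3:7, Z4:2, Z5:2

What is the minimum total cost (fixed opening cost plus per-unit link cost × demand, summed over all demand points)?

209

Open {F-α, F-ε}; cheapest assignment that respects the capacities:
  F-α (cap 17, load 15): Z1, Z2, Z3 — cost 2×4 + 10×5 + 3×9 = 85
  F-ε (cap 12, load 12): Z4, Z5 — cost 2×2 + 10×2 = 24
  Shipping 109, fixed 100 → total 209.
  Any other capacity-feasible assignment to {F-α, F-ε} ships for at least 109.
Compare {F-α, F-γ, F-ε}: its best feasible assignment gives total 249.
Compare {F-α, F-δ, F-ε}: its best feasible assignment gives total 264.
Every other set of open sites that can feasibly serve all demand totals ≥ 249 even under its best assignment. Minimum: 209.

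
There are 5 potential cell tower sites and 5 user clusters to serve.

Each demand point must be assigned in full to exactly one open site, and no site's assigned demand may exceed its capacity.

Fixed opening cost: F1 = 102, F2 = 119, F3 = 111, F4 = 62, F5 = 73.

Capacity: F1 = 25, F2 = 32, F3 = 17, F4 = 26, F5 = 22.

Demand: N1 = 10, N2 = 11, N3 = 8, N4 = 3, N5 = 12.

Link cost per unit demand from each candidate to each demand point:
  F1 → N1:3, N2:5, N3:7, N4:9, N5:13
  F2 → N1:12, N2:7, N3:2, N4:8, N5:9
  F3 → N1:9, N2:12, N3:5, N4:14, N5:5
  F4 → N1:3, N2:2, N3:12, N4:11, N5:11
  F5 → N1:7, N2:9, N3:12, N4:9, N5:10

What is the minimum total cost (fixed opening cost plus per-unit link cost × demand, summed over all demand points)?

381

Open {F2, F4}; cheapest assignment that respects the capacities:
  F2 (cap 32, load 23): N3, N4, N5 — cost 8×2 + 3×8 + 12×9 = 148
  F4 (cap 26, load 21): N1, N2 — cost 10×3 + 11×2 = 52
  Shipping 200, fixed 181 → total 381.
  Any other capacity-feasible assignment to {F2, F4} ships for at least 200.
Compare {F1, F4}: its best feasible assignment gives total 431.
Compare {F4, F5}: its best feasible assignment gives total 436.
Every other set of open sites that can feasibly serve all demand totals ≥ 431 even under its best assignment. Minimum: 381.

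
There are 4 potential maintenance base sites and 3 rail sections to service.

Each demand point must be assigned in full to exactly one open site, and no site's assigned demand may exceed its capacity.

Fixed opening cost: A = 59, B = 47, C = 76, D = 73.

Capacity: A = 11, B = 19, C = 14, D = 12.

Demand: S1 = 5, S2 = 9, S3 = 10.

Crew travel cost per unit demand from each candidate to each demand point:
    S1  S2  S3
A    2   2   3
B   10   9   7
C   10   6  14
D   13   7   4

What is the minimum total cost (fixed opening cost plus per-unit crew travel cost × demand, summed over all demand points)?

Open {A, B}; cheapest assignment that respects the capacities:
  A (cap 11, load 9): S2 — cost 9×2 = 18
  B (cap 19, load 15): S1, S3 — cost 5×10 + 10×7 = 120
  Shipping 138, fixed 106 → total 244.
  Any other capacity-feasible assignment to {A, B} ships for at least 138.
Compare {A, C}: its best feasible assignment gives total 269.
Compare {A, B, D}: its best feasible assignment gives total 287.
Every other set of open sites that can feasibly serve all demand totals ≥ 269 even under its best assignment. Minimum: 244.

244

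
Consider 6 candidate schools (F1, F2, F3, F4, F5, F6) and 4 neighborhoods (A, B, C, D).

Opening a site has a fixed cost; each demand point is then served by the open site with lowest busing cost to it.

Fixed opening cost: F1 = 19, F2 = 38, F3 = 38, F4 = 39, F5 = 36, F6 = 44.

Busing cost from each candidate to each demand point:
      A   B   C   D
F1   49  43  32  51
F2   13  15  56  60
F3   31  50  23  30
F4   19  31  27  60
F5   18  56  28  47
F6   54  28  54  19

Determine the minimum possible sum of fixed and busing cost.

157

Open {F2, F3}: assign each demand point to its cheapest open site.
  A→F2 13, B→F2 15, C→F3 23, D→F3 30
  busing cost 81, fixed 76 → total 157.
Compare {F1, F2}: busing cost 111 + fixed 57 = 168.
Compare {F3}: busing cost 134 + fixed 38 = 172.
Compare {F5, F6}: busing cost 93 + fixed 80 = 173.
All other subsets cost ≥ 168. Minimum total cost: 157.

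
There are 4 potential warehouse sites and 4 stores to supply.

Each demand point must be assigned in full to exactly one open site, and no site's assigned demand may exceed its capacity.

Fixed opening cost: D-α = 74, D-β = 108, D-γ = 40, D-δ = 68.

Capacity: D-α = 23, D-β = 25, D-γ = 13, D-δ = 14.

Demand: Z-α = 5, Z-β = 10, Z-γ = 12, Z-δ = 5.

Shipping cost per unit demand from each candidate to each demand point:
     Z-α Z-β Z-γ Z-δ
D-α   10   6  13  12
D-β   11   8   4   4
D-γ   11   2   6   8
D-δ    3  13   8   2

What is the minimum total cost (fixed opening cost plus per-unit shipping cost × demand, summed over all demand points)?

Open {D-β, D-γ}; cheapest assignment that respects the capacities:
  D-β (cap 25, load 22): Z-α, Z-γ, Z-δ — cost 5×11 + 12×4 + 5×4 = 123
  D-γ (cap 13, load 10): Z-β — cost 10×2 = 20
  Shipping 143, fixed 148 → total 291.
  Any other capacity-feasible assignment to {D-β, D-γ} ships for at least 143.
Compare {D-β, D-γ, D-δ}: its best feasible assignment gives total 309.
Compare {D-β, D-δ}: its best feasible assignment gives total 329.
Every other set of open sites that can feasibly serve all demand totals ≥ 309 even under its best assignment. Minimum: 291.

291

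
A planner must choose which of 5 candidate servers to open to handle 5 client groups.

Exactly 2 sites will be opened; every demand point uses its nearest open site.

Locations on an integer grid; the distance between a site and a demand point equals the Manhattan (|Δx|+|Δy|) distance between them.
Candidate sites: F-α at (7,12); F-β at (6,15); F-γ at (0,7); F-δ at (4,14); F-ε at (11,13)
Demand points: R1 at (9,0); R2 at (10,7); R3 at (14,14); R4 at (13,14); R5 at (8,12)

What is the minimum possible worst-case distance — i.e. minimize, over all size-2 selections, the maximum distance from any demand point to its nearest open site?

Open {F-α, F-β}.
  Farthest demand point is R1 at distance 14 (to F-α); all others are ≤ 14.
With {F-α, F-γ} the worst case is 14.
With {F-α, F-δ} the worst case is 14.
No size-2 selection achieves below 14.

14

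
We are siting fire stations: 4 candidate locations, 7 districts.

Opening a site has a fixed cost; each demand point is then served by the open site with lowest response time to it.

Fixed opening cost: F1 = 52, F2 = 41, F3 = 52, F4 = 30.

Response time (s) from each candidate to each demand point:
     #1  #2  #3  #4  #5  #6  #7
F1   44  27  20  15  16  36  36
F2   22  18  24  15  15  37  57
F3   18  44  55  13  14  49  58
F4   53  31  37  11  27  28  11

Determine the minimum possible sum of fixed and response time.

Open {F2, F4}: assign each demand point to its cheapest open site.
  #1→F2 22, #2→F2 18, #3→F2 24, #4→F4 11, #5→F2 15, #6→F4 28, #7→F4 11
  response time 129, fixed 71 → total 200.
Compare {F4}: response time 198 + fixed 30 = 228.
Compare {F2}: response time 188 + fixed 41 = 229.
Compare {F3, F4}: response time 150 + fixed 82 = 232.
All other subsets cost ≥ 228. Minimum total cost: 200.

200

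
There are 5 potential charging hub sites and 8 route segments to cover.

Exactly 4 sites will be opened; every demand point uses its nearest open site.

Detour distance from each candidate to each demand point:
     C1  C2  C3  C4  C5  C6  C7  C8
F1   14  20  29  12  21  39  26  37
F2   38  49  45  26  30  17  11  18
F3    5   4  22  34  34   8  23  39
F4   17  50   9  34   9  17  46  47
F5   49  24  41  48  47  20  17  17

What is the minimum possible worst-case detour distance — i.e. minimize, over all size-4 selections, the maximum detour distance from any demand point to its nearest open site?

Open {F1, F3, F4, F5}.
  Farthest demand point is C7 at detour distance 17 (to F5); all others are ≤ 17.
With {F1, F2, F3, F4} the worst case is 18.
With {F1, F2, F4, F5} the worst case is 20.
No size-4 selection achieves below 17.

17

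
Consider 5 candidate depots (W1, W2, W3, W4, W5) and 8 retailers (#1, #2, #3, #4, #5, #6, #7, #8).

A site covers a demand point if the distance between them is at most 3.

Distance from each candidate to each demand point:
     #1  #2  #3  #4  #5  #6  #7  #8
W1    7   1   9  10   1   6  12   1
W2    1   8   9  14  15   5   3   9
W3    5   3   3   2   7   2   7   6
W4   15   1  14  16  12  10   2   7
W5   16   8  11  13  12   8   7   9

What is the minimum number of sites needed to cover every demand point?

3

Coverage sets (demand points within 3 of each site):
  W1: {#2, #5, #8}
  W2: {#1, #7}
  W3: {#2, #3, #4, #6}
  W4: {#2, #7}
  W5: {}
No 2 sites suffice: every size-2 union leaves at least one demand point uncovered.
But {W1, W2, W3} covers everything, so the minimum is 3.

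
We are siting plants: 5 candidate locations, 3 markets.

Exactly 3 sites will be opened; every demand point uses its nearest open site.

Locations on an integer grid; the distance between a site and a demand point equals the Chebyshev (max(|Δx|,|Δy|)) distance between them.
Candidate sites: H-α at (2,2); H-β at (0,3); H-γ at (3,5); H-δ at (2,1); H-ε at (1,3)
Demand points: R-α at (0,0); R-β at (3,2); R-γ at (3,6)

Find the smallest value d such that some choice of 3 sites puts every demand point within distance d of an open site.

2

Open {H-α, H-β, H-γ}.
  Farthest demand point is R-α at distance 2 (to H-α); all others are ≤ 2.
With {H-α, H-γ, H-δ} the worst case is 2.
With {H-α, H-γ, H-ε} the worst case is 2.
No size-3 selection achieves below 2.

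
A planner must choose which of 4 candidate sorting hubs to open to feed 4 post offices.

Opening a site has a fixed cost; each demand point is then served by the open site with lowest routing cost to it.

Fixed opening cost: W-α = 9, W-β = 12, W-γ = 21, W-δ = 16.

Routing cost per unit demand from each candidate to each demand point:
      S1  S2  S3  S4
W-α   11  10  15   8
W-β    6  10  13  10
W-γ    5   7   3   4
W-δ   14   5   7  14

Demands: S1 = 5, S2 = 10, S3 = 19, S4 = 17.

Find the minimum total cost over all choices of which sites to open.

237

Open {W-γ, W-δ}: assign each demand point to its cheapest open site.
  S1→W-γ 5×5=25, S2→W-δ 10×5=50, S3→W-γ 19×3=57, S4→W-γ 17×4=68
  routing cost 200, fixed 37 → total 237.
Compare {W-γ}: routing cost 220 + fixed 21 = 241.
Compare {W-α, W-γ, W-δ}: routing cost 200 + fixed 46 = 246.
Compare {W-β, W-γ, W-δ}: routing cost 200 + fixed 49 = 249.
All other subsets cost ≥ 241. Minimum total cost: 237.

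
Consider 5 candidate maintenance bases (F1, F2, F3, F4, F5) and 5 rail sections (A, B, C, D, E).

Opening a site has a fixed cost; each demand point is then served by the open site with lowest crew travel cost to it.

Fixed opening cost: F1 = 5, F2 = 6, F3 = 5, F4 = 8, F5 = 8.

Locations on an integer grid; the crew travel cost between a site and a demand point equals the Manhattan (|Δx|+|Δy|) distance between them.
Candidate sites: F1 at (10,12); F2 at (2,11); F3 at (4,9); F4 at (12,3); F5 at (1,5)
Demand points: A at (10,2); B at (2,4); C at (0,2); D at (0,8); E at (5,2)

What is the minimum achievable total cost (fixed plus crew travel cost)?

Open {F4, F5}: assign each demand point to its cheapest open site.
  A→F4 3, B→F5 2, C→F5 4, D→F5 4, E→F5 7
  crew travel cost 20, fixed 16 → total 36.
Compare {F5}: crew travel cost 29 + fixed 8 = 37.
Compare {F1, F5}: crew travel cost 27 + fixed 13 = 40.
Compare {F1, F4, F5}: crew travel cost 20 + fixed 21 = 41.
All other subsets cost ≥ 37. Minimum total cost: 36.

36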